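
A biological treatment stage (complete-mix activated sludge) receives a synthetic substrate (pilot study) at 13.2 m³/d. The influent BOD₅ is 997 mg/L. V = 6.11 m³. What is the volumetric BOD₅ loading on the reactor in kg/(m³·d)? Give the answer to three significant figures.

L_v = Q S₀ / V = 13.2 × 997 × 10⁻³ / 6.110 = 2.154 kg/(m³·d).

L_v ≈ 2.15 kg BOD₅/(m³·d)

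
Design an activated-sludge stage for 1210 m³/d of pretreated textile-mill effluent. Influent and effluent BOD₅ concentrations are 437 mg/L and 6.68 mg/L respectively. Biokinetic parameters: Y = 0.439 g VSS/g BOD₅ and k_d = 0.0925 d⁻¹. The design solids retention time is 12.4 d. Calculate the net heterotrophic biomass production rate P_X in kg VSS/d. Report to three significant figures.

The observed yield is Y_obs = Y/(1 + k_d·θ_c) = 0.439 / (1 + 0.0925 × 12.4) = 0.439 / 2.147 = 0.2045 g VSS per g BOD₅ removed.
Q·(S₀ − S) = 1210 × (437 − 6.68) × 10⁻³ = 520.7 kg/d removed.
Biomass produced: P_X = Y_obs·Q·ΔS = 0.2045 × 520.7 ≈ 106.5 kg VSS/d.

P_X ≈ 106 kg VSS/d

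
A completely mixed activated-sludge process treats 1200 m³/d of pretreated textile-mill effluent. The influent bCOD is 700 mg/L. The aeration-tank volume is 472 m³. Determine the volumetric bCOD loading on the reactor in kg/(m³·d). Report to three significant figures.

Applied bCOD load per unit volume = Q·S₀/V = (1200 × 700/1000)/472.0 = 1.780 kg bCOD·m⁻³·d⁻¹.

L_v ≈ 1.78 kg bCOD/(m³·d)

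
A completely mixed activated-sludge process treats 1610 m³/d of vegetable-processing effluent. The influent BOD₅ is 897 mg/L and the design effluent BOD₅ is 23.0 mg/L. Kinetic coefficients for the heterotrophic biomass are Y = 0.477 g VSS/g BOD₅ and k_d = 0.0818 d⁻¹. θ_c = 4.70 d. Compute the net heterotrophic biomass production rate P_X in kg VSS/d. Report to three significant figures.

P_X ≈ 485 kg VSS/d

Correct the yield for decay: Y_obs = Y/(1 + k_d θ_c) = 0.477 / (1 + 0.0818 × 4.70) = 0.477 / 1.384 = 0.3445.
ΔS = 897 − 23.0 = 874.0 mg/L, so the substrate removal rate is 1610 × 874.0/1000 = 1407 kg BOD₅/d.
So the net sludge growth is P_X = 0.3445 × 1407 = 484.8 kg VSS/d.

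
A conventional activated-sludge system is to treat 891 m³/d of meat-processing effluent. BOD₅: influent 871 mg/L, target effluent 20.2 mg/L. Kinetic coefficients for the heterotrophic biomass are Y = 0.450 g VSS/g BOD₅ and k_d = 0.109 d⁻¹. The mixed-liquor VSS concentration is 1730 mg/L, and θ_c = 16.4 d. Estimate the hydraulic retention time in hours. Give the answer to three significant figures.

Rearranging the biomass balance for a CMAS with decay, V = Y·Q·ΔS·θ_c / [X·(1+k_d θ_c)] = 0.450 × 891 × (871 − 20.2) × 16.4 / [1730 × (1 + 0.109 × 16.4)] = 5.59×10^6 / 4823 = 1160 m³.
τ = V/Q = 1160/891 = 1.302 d, or 31.25 h.

τ ≈ 31.2 h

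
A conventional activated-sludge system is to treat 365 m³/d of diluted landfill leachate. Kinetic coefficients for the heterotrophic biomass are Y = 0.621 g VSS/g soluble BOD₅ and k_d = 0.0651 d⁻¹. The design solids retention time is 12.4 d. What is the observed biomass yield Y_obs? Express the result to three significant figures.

Y_obs ≈ 0.344 g VSS/g soluble BOD₅

The observed yield is Y_obs = Y/(1 + k_d·θ_c) = 0.621 / (1 + 0.0651 × 12.4) = 0.621 / 1.807 = 0.3436 g VSS per g soluble BOD₅ removed.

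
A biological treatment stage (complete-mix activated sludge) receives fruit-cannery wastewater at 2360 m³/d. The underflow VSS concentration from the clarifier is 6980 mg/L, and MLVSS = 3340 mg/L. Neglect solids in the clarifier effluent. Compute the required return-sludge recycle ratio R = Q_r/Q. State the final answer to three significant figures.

Solids balance on the clarifier gives (1+R)X = R·X_r, so R = X/(X_r − X) = 3340 / (6980 − 3340) = 0.9176.

R ≈ 0.918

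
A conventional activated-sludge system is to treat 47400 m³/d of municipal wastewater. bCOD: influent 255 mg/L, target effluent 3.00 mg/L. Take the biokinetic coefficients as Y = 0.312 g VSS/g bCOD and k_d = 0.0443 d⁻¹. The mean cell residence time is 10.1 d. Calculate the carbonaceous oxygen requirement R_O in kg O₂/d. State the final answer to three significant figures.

R_O ≈ 8290 kg O₂/d

Observed yield with endogenous decay: Y_obs = Y / (1 + k_d·θ_c) = 0.312 / (1 + 0.0443 × 10.1) = 0.312 / 1.447 = 0.2156 g VSS/g bCOD.
ΔS = 255 − 3.00 = 252.0 mg/L, so the substrate removal rate is 47400 × 252.0/1000 = 11945 kg bCOD/d.
Net sludge production P_X = 0.2156 × 11945 = 2575 kg VSS/d.
Carbonaceous O₂ demand = substrate oxidised − cell-mass equivalent = 11945 − 1.42 × 2575 = 8289 kg O₂/d.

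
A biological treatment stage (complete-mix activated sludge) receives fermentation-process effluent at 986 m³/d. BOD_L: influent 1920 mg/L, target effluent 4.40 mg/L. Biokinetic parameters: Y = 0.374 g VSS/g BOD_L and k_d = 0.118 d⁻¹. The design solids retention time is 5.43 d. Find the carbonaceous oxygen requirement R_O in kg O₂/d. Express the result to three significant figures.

R_O ≈ 1280 kg O₂/d

Observed yield with endogenous decay: Y_obs = Y / (1 + k_d·θ_c) = 0.374 / (1 + 0.118 × 5.43) = 0.374 / 1.641 = 0.2279 g VSS/g BOD_L.
Mass of BOD_L removed per day: Q(S₀ − S) = 986 × 1916 g/m³ = 1889 kg/d.
Net sludge production P_X = 0.2279 × 1889 = 430.5 kg VSS/d.
R_O = Q·ΔS − 1.42 P_X = 1889 − 611.4 = 1277 kg O₂/d.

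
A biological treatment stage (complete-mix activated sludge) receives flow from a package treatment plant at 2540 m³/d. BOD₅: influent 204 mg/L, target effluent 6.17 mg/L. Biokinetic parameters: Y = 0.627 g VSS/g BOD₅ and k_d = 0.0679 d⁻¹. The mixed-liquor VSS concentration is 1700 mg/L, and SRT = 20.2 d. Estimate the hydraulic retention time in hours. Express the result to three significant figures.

τ ≈ 14.9 h

Steady-state biomass mass balance: V·X·(1 + k_d·θ_c) = Y·Q·(S₀ − S)·θ_c, so V = 0.627 × 2540 × (204 − 6.17) × 20.2 / [1700 × (1 + 0.0679 × 20.2)] = 6.36×10^6 / 4032 = 1579 m³.
Hydraulic retention time τ = V/Q = 1579 / 2540 = 0.6215 d = 14.92 h.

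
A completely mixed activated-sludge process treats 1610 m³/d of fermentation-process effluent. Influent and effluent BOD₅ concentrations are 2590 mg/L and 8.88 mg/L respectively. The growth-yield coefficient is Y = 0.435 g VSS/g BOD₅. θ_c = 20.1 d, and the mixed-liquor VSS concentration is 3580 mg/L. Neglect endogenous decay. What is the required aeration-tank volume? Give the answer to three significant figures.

With k_d = 0 the design equation reduces to V = Y Q (S₀−S) θ_c / X = 0.435 × 1610 × (2590 − 8.88) × 20.1 / 3580 = 10149 m³.

V ≈ 10100 m³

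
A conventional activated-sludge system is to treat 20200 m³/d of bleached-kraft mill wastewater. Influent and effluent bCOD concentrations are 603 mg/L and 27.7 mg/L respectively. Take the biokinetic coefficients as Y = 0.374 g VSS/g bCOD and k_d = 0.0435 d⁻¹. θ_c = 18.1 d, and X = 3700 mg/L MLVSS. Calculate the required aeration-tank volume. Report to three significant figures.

Rearranging the biomass balance for a CMAS with decay, V = Y·Q·ΔS·θ_c / [X·(1+k_d θ_c)] = 0.374 × 20200 × (603 − 27.7) × 18.1 / [3700 × (1 + 0.0435 × 18.1)] = 7.87×10^7 / 6613 = 11896 m³.

V ≈ 11900 m³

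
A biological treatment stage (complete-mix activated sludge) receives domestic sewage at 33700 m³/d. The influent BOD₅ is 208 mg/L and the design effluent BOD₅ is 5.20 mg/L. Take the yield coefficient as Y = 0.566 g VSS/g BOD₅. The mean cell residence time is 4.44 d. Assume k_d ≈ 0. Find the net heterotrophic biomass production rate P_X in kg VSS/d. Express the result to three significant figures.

P_X ≈ 3870 kg VSS/d

No decay correction is needed, so Y_obs = Y = 0.566.
Substrate removed = Q·(S₀ − S) = 33700 m³/d × (208 − 5.20) g/m³ = 6.83×10^6 g/d = 6834 kg/d.
Biomass produced: P_X = Y_obs·Q·ΔS = 0.5660 × 6834 ≈ 3868 kg VSS/d.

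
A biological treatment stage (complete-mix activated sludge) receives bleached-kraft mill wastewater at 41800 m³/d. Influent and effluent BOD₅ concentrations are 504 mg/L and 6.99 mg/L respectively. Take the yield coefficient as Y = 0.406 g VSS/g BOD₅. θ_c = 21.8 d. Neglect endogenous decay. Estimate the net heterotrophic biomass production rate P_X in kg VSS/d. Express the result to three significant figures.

P_X ≈ 8430 kg VSS/d

With endogenous decay neglected, the observed yield equals the true yield: Y_obs = Y = 0.406 g VSS/g BOD₅.
Mass of BOD₅ removed per day: Q(S₀ − S) = 41800 × 497.0 g/m³ = 20775 kg/d.
P_X = Y_obs · Q(S₀ − S) = 0.4060 × 20775 = 8435 kg VSS/d.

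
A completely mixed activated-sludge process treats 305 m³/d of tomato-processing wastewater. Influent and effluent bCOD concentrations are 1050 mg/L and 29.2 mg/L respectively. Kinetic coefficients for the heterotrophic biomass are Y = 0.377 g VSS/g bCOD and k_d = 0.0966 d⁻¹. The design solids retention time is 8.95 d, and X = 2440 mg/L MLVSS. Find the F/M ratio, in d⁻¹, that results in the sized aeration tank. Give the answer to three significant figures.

F/M ≈ 0.568 d⁻¹

Steady-state biomass mass balance: V·X·(1 + k_d·θ_c) = Y·Q·(S₀ − S)·θ_c, so V = 0.377 × 305 × (1050 − 29.2) × 8.95 / [2440 × (1 + 0.0966 × 8.95)] = 1.05×10^6 / 4550 = 230.9 m³.
F/M = applied load / biomass = Q·S₀/(V·X) = 305 × 1050 / (230.9 × 2440) = 0.5684 d⁻¹.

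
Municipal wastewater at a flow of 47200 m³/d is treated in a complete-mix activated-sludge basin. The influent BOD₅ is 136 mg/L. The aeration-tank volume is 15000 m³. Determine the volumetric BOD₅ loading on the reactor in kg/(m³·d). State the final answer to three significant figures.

L_v ≈ 0.428 kg BOD₅/(m³·d)

Volumetric loading L_v = Q·S₀ / V = 47200 × 136 g/m³ / 15000 m³ = 427.9 g/(m³·d) = 0.4279 kg BOD₅/(m³·d).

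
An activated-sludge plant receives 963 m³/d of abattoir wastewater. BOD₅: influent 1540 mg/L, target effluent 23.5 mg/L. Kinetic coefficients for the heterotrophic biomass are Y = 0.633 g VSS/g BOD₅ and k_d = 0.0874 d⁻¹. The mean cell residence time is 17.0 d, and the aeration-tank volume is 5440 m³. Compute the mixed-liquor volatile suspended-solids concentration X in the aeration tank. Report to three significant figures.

Solving the biomass balance for X: X = Y Q (S₀−S) θ_c / [V (1+k_d θ_c)] = 0.633 × 963 × (1540 − 23.5) × 17.0 / [5440 × (1 + 0.0874 × 17.0)] = 1162 mg/L.

X ≈ 1160 mg/L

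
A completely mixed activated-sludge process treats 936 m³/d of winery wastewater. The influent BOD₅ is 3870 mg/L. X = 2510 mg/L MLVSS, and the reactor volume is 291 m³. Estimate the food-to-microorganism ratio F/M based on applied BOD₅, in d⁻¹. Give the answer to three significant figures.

F/M ≈ 4.96 d⁻¹

Food-to-microorganism ratio F/M = Q S₀ / (V X) = 936 × 3870 / (291.0 × 2510) = 4.959 d⁻¹.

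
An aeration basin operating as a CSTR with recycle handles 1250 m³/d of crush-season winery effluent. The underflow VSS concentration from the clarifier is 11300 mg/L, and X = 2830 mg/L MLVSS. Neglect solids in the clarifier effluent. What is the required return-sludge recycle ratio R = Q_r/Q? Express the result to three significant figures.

R ≈ 0.334

R = Q_r/Q = X/(X_r − X) = 2830 / (11300 − 2830) = 0.3341.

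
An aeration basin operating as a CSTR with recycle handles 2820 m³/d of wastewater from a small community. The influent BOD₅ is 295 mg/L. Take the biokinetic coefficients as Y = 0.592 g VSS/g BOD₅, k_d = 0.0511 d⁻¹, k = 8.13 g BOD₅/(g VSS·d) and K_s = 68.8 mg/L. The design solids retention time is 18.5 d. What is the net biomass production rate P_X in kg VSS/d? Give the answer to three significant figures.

For a completely mixed reactor with recycle the Lawrence–McCarty relation gives S = K_s·(1 + k_d·θ_c) / [θ_c·(Y·k − k_d) − 1] = 68.8 × (1 + 0.0511 × 18.5) / [18.5 × (0.592 × 8.13 − 0.0511) − 1] = 133.8 / 87.09 = 1.537 mg/L.
The observed yield is Y_obs = Y/(1 + k_d·θ_c) = 0.592 / (1 + 0.0511 × 18.5) = 0.592 / 1.945 = 0.3043 g VSS per g BOD₅ removed.
Q·(S₀ − S) = 2820 × (295 − 1.54) × 10⁻³ = 827.6 kg/d removed.
P_X = Y_obs · Q(S₀ − S) = 0.3043 × 827.6 = 251.8 kg VSS/d.

P_X ≈ 252 kg VSS/d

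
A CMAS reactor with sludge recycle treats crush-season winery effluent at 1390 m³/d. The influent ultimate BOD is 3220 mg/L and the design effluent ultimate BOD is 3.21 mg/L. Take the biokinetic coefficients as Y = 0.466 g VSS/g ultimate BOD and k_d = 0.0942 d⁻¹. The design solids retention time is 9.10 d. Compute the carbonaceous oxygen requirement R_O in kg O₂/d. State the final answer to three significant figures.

Y_obs = Y / (1 + k_d θ_c) = 0.466 / (1 + 0.0942 × 9.10) = 0.466 / 1.857 = 0.2509.
Mass of ultimate BOD removed per day: Q(S₀ − S) = 1390 × 3217 g/m³ = 4471 kg/d.
Net sludge production P_X = 0.2509 × 4471 = 1122 kg VSS/d.
R_O = Q·(S₀ − S) − 1.42·P_X = 4471 − 1.42 × 1122 = 2878 kg O₂/d.

R_O ≈ 2880 kg O₂/d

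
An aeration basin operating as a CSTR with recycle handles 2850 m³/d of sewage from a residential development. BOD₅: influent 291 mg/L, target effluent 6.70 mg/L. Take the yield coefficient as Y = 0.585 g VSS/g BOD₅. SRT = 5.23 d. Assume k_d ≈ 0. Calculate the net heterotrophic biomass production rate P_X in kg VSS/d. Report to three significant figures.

Since k_d ≈ 0, Y_obs = Y = 0.585 g VSS/g BOD₅.
Q·(S₀ − S) = 2850 × (291 − 6.70) × 10⁻³ = 810.3 kg/d removed.
Biomass produced: P_X = Y_obs·Q·ΔS = 0.5850 × 810.3 ≈ 474.0 kg VSS/d.

P_X ≈ 474 kg VSS/d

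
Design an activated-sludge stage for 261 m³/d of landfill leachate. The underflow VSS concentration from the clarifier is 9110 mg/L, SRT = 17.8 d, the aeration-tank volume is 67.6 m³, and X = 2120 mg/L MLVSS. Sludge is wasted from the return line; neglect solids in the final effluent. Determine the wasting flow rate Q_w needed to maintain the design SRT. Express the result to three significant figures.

θ_c = V·X/(Q_w·X_r) when wasting from the recycle, so Q_w = V·X/(θ_c·X_r) = 67.60 × 2120 / (17.8 × 9110) = 0.8838 m³/d.

Q_w ≈ 0.884 m³/d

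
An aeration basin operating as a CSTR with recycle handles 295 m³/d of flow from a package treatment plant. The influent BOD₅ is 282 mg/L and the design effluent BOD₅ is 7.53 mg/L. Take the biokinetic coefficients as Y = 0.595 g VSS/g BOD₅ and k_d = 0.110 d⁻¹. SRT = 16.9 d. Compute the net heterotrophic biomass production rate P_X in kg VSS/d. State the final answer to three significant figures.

Observed yield with endogenous decay: Y_obs = Y / (1 + k_d·θ_c) = 0.595 / (1 + 0.110 × 16.9) = 0.595 / 2.859 = 0.2081 g VSS/g BOD₅.
Mass of BOD₅ removed per day: Q(S₀ − S) = 295 × 274.5 g/m³ = 80.97 kg/d.
P_X = Y_obs · Q(S₀ − S) = 0.2081 × 80.97 = 16.85 kg VSS/d.

P_X ≈ 16.9 kg VSS/d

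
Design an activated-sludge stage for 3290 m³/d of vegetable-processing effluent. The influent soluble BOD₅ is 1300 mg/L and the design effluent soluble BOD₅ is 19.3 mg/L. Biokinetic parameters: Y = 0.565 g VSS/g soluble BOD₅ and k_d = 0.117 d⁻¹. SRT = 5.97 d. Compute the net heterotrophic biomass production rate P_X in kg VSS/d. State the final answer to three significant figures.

P_X ≈ 1400 kg VSS/d

The observed yield is Y_obs = Y/(1 + k_d·θ_c) = 0.565 / (1 + 0.117 × 5.97) = 0.565 / 1.698 = 0.3326 g VSS per g soluble BOD₅ removed.
Substrate removed = Q·(S₀ − S) = 3290 m³/d × (1300 − 19.3) g/m³ = 4.21×10^6 g/d = 4214 kg/d.
Net biomass production P_X = Y_obs × Q·(S₀ − S) = 0.3326 × 4214 = 1402 kg VSS/d.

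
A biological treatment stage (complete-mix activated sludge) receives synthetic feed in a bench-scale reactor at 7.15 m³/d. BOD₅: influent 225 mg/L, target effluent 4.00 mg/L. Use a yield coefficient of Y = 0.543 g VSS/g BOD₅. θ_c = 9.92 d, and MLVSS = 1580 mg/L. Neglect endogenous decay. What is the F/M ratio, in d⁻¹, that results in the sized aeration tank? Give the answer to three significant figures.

F/M ≈ 0.189 d⁻¹

Biomass mass balance (decay neglected): V·X = Y·Q·(S₀ − S)·θ_c, so V = 0.543 × 7.15 × (225 − 4.00) × 9.92 / 1580 = 5.387 m³.
F/M = applied load / biomass = Q·S₀/(V·X) = 7.15 × 225 / (5.387 × 1580) = 0.1890 d⁻¹.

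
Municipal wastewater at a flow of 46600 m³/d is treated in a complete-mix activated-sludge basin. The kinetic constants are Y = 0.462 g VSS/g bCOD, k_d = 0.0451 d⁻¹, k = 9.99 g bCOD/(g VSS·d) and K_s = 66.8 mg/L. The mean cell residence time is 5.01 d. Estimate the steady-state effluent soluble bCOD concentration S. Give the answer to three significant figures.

S ≈ 3.74 mg/L

Effluent substrate depends only on kinetics and SRT: S = K_s(1 + k_d θ_c) / [θ_c(Yk − k_d) − 1] = 66.8 × (1 + 0.0451 × 5.01) / [5.01 × (0.462 × 9.99 − 0.0451) − 1] = 81.89 / 21.90 = 3.740 mg/L.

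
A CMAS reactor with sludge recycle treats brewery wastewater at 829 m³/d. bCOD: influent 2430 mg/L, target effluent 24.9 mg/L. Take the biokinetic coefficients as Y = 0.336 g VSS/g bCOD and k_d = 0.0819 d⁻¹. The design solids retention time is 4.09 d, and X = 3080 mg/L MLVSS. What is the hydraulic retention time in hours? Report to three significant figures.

τ ≈ 19.3 h

Rearranging the biomass balance for a CMAS with decay, V = Y·Q·ΔS·θ_c / [X·(1+k_d θ_c)] = 0.336 × 829 × (2430 − 24.9) × 4.09 / [3080 × (1 + 0.0819 × 4.09)] = 2.74×10^6 / 4112 = 666.4 m³.
HRT = V/Q = 666.4 m³ / 829 m³·d⁻¹ = 0.8038 d × 24 = 19.29 h.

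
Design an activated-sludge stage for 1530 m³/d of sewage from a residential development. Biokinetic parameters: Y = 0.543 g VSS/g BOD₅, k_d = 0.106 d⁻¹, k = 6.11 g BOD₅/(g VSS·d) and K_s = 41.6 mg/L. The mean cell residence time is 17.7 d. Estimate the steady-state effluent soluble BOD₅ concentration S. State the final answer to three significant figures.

S ≈ 2.14 mg/L

Effluent substrate depends only on kinetics and SRT: S = K_s(1 + k_d θ_c) / [θ_c(Yk − k_d) − 1] = 41.6 × (1 + 0.106 × 17.7) / [17.7 × (0.543 × 6.11 − 0.106) − 1] = 119.6 / 55.85 = 2.142 mg/L.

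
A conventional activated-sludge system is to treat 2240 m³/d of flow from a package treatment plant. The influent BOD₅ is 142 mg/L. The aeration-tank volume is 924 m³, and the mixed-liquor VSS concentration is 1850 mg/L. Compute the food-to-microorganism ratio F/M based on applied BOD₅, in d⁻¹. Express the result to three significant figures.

F/M ≈ 0.186 d⁻¹

F/M = applied load / biomass = Q·S₀/(V·X) = 2240 × 142 / (924.0 × 1850) = 0.1861 d⁻¹.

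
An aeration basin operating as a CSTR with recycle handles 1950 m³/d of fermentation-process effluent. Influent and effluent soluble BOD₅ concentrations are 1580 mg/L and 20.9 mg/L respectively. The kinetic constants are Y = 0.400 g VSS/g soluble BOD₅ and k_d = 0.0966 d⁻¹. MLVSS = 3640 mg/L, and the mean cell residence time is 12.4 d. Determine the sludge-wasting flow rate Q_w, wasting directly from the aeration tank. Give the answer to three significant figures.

Rearranging the biomass balance for a CMAS with decay, V = Y·Q·ΔS·θ_c / [X·(1+k_d θ_c)] = 0.400 × 1950 × (1580 − 20.9) × 12.4 / [3640 × (1 + 0.0966 × 12.4)] = 1.51×10^7 / 8000 = 1885 m³.
With mixed-liquor wasting, θ_c = V/Q_w, so Q_w = V/θ_c = 1885/12.4 = 152.0 m³/d.

Q_w ≈ 152 m³/d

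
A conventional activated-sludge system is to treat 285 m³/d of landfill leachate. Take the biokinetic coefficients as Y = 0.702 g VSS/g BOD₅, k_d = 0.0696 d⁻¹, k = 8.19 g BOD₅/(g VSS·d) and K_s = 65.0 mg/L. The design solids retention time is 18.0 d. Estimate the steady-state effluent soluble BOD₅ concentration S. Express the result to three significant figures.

S ≈ 1.45 mg/L

For a completely mixed reactor with recycle the Lawrence–McCarty relation gives S = K_s·(1 + k_d·θ_c) / [θ_c·(Y·k − k_d) − 1] = 65.0 × (1 + 0.0696 × 18.0) / [18.0 × (0.702 × 8.19 − 0.0696) − 1] = 146.4 / 101.2 = 1.446 mg/L.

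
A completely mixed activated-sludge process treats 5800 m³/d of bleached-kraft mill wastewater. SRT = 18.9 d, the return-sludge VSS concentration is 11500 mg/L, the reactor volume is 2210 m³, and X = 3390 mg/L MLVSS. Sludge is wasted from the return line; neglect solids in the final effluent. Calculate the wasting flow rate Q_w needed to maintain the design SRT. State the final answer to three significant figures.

Q_w ≈ 34.5 m³/d

θ_c = V·X/(Q_w·X_r) when wasting from the recycle, so Q_w = V·X/(θ_c·X_r) = 2210 × 3390 / (18.9 × 11500) = 34.47 m³/d.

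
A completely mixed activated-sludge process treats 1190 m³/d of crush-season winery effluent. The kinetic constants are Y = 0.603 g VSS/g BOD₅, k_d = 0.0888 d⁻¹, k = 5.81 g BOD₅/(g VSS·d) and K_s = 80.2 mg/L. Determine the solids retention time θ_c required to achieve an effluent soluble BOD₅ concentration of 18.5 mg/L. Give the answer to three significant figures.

Specific growth rate at S = 18.5 mg/L: μ = YkS/(K_s+S) = 0.603·5.81·18.5/(80.2+18.5) = 0.6567 d⁻¹.
1/θ_c = 0.6567 − 0.0888 = 0.5679 d⁻¹, so θ_c = 1.761 d.

θ_c ≈ 1.76 d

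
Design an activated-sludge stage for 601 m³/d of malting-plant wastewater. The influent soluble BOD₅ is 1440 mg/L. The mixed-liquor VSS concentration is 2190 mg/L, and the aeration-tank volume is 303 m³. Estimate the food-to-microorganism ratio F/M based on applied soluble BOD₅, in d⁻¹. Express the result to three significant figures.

F/M ≈ 1.30 d⁻¹

F/M = applied load / biomass = Q·S₀/(V·X) = 601 × 1440 / (303.0 × 2190) = 1.304 d⁻¹.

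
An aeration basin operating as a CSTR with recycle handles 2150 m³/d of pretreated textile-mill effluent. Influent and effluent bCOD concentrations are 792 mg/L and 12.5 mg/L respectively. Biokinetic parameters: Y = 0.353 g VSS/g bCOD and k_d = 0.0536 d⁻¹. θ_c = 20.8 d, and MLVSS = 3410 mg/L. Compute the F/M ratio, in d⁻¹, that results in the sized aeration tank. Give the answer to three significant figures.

F/M ≈ 0.293 d⁻¹

From the SRT design equation V = Y Q (S₀−S) θ_c / [X (1 + k_d θ_c)] = 0.353 × 2150 × (792 − 12.5) × 20.8 / [3410 × (1 + 0.0536 × 20.8)] = 1.23×10^7 / 7212 = 1706 m³.
Food-to-microorganism ratio F/M = Q S₀ / (V X) = 2150 × 792 / (1706 × 3410) = 0.2927 d⁻¹.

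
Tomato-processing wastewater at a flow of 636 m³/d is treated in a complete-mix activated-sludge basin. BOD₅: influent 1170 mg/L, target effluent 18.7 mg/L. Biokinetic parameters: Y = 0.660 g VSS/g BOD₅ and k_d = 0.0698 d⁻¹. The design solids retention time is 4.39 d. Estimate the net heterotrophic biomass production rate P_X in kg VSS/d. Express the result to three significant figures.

P_X ≈ 370 kg VSS/d

Observed yield with endogenous decay: Y_obs = Y / (1 + k_d·θ_c) = 0.660 / (1 + 0.0698 × 4.39) = 0.660 / 1.306 = 0.5052 g VSS/g BOD₅.
ΔS = 1170 − 18.7 = 1151 mg/L, so the substrate removal rate is 636 × 1151/1000 = 732.2 kg BOD₅/d.
Biomass produced: P_X = Y_obs·Q·ΔS = 0.5052 × 732.2 ≈ 369.9 kg VSS/d.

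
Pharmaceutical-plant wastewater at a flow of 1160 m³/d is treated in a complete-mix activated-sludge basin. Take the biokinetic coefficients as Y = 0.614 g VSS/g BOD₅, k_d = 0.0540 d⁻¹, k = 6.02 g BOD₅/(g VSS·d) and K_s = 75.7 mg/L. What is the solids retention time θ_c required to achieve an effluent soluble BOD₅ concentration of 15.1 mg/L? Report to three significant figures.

At the target effluent, Y k S/(K_s+S) = 0.614×6.02×15.1/90.80 = 0.6147 d⁻¹.
θ_c = 1/(μ − k_d) = 1/(0.6147 − 0.0540) = 1/0.5607 = 1.784 d.

θ_c ≈ 1.78 d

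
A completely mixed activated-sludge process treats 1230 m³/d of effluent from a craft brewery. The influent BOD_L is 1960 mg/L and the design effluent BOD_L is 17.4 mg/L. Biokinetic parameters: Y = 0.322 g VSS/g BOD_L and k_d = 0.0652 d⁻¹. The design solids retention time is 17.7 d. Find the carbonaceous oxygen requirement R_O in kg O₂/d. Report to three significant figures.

Observed yield with endogenous decay: Y_obs = Y / (1 + k_d·θ_c) = 0.322 / (1 + 0.0652 × 17.7) = 0.322 / 2.154 = 0.1495 g VSS/g BOD_L.
ΔS = 1960 − 17.4 = 1943 mg/L, so the substrate removal rate is 1230 × 1943/1000 = 2389 kg BOD_L/d.
P_X = Y_obs·Q·(S₀ − S) = 0.1495 × 2389 = 357.2 kg VSS/d.
Carbonaceous O₂ demand = substrate oxidised − cell-mass equivalent = 2389 − 1.42 × 357.2 = 1882 kg O₂/d.

R_O ≈ 1880 kg O₂/d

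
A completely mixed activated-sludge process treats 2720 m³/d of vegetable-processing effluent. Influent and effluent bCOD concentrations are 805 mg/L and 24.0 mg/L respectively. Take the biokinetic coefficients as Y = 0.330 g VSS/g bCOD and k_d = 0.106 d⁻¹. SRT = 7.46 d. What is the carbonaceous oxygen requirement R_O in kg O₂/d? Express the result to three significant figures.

Y_obs = Y / (1 + k_d θ_c) = 0.330 / (1 + 0.106 × 7.46) = 0.330 / 1.791 = 0.1843.
Mass of bCOD removed per day: Q(S₀ − S) = 2720 × 781.0 g/m³ = 2124 kg/d.
Biomass synthesised: P_X = Y_obs × 2124 = 391.5 kg VSS/d.
R_O = Q·(S₀ − S) − 1.42·P_X = 2124 − 1.42 × 391.5 = 1568 kg O₂/d.

R_O ≈ 1570 kg O₂/d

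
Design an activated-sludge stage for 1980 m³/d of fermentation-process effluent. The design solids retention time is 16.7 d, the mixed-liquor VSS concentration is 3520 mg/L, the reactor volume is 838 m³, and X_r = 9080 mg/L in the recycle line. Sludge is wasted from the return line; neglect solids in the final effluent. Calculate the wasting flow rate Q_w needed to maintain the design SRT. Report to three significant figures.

Q_w ≈ 19.5 m³/d

Wasting from the return line (neglecting effluent solids): Q_w = V·X / (θ_c·X_r) = 838.0 × 3520 / (16.7 × 9080) = 19.45 m³/d.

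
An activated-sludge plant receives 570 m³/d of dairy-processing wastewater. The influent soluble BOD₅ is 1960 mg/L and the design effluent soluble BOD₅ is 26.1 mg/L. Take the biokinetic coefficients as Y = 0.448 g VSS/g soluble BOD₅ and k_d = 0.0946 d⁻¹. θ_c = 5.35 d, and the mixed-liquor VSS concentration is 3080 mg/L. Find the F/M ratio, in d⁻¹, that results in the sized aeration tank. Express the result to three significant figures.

Rearranging the biomass balance for a CMAS with decay, V = Y·Q·ΔS·θ_c / [X·(1+k_d θ_c)] = 0.448 × 570 × (1960 − 26.1) × 5.35 / [3080 × (1 + 0.0946 × 5.35)] = 2.64×10^6 / 4639 = 569.6 m³.
Food-to-microorganism ratio F/M = Q S₀ / (V X) = 570 × 1960 / (569.6 × 3080) = 0.6369 d⁻¹.

F/M ≈ 0.637 d⁻¹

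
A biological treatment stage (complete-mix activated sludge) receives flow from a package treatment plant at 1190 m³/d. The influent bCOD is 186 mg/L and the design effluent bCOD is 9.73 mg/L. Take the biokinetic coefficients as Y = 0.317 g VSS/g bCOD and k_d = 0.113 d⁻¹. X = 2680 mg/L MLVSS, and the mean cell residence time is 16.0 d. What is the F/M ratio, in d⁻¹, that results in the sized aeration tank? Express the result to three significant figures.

From the SRT design equation V = Y Q (S₀−S) θ_c / [X (1 + k_d θ_c)] = 0.317 × 1190 × (186 − 9.73) × 16.0 / [2680 × (1 + 0.113 × 16.0)] = 1.06×10^6 / 7525 = 141.4 m³.
F/M = Q·S₀ / (V·X) = 1190 × 186 / (141.4 × 2680) = 0.5842 g bCOD·(g VSS·d)⁻¹.

F/M ≈ 0.584 d⁻¹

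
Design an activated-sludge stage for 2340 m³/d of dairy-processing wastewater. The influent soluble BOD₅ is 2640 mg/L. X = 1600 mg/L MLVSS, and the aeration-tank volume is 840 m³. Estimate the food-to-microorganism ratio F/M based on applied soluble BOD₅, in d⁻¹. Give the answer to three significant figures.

F/M ≈ 4.60 d⁻¹

F/M = Q·S₀ / (V·X) = 2340 × 2640 / (840.0 × 1600) = 4.596 g soluble BOD₅·(g VSS·d)⁻¹.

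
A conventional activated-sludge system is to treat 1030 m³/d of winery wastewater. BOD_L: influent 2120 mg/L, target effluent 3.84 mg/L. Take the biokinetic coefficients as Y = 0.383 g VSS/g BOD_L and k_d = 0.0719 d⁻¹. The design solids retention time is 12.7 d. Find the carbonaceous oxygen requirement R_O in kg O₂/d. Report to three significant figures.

Correct the yield for decay: Y_obs = Y/(1 + k_d θ_c) = 0.383 / (1 + 0.0719 × 12.7) = 0.383 / 1.913 = 0.2002.
ΔS = 2120 − 3.84 = 2116 mg/L, so the substrate removal rate is 1030 × 2116/1000 = 2180 kg BOD_L/d.
Biomass synthesised: P_X = Y_obs × 2180 = 436.4 kg VSS/d.
R_O = Q·ΔS − 1.42 P_X = 2180 − 619.6 = 1560 kg O₂/d.

R_O ≈ 1560 kg O₂/d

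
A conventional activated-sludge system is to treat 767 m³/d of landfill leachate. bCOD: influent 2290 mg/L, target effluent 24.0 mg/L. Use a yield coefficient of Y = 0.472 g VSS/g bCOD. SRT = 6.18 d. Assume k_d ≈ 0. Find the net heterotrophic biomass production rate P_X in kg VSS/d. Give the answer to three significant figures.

No decay correction is needed, so Y_obs = Y = 0.472.
ΔS = 2290 − 24.0 = 2266 mg/L, so the substrate removal rate is 767 × 2266/1000 = 1738 kg bCOD/d.
So the net sludge growth is P_X = 0.4720 × 1738 = 820.3 kg VSS/d.

P_X ≈ 820 kg VSS/d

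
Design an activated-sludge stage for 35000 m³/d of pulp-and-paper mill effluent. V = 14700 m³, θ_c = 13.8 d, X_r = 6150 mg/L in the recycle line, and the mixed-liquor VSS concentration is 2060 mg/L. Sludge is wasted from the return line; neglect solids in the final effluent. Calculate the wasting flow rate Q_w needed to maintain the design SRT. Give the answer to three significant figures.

Q_w ≈ 357 m³/d

θ_c = V·X/(Q_w·X_r) when wasting from the recycle, so Q_w = V·X/(θ_c·X_r) = 14700 × 2060 / (13.8 × 6150) = 356.8 m³/d.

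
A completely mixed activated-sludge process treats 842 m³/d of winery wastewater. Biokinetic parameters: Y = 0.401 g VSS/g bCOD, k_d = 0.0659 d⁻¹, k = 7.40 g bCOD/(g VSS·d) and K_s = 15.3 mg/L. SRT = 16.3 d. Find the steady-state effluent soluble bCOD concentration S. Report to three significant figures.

Effluent substrate depends only on kinetics and SRT: S = K_s(1 + k_d θ_c) / [θ_c(Yk − k_d) − 1] = 15.3 × (1 + 0.0659 × 16.3) / [16.3 × (0.401 × 7.40 − 0.0659) − 1] = 31.73 / 46.29 = 0.6855 mg/L.

S ≈ 0.685 mg/L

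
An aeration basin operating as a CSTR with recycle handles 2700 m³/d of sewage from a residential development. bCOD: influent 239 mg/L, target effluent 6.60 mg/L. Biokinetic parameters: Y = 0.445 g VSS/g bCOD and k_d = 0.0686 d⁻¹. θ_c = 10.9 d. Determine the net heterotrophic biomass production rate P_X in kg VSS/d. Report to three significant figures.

P_X ≈ 160 kg VSS/d

The observed yield is Y_obs = Y/(1 + k_d·θ_c) = 0.445 / (1 + 0.0686 × 10.9) = 0.445 / 1.748 = 0.2546 g VSS per g bCOD removed.
Q·(S₀ − S) = 2700 × (239 − 6.60) × 10⁻³ = 627.5 kg/d removed.
Net biomass production P_X = Y_obs × Q·(S₀ − S) = 0.2546 × 627.5 = 159.8 kg VSS/d.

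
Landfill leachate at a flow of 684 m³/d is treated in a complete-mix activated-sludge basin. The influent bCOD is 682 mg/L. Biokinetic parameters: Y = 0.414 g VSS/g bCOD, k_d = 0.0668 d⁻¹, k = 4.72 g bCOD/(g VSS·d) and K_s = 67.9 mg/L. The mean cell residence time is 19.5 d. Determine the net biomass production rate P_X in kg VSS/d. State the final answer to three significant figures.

From the Monod/SRT balance for a CMAS, S = K_s·(1+k_d θ_c)/[θ_c·(Y k − k_d) − 1] = 67.9 × (1 + 0.0668 × 19.5) / [19.5 × (0.414 × 4.72 − 0.0668) − 1] = 156.3 / 35.80 = 4.367 mg/L.
Y_obs = Y / (1 + k_d θ_c) = 0.414 / (1 + 0.0668 × 19.5) = 0.414 / 2.303 = 0.1798.
Mass of bCOD removed per day: Q(S₀ − S) = 684 × 677.6 g/m³ = 463.5 kg/d.
Net biomass production P_X = Y_obs × Q·(S₀ − S) = 0.1798 × 463.5 = 83.34 kg VSS/d.

P_X ≈ 83.3 kg VSS/d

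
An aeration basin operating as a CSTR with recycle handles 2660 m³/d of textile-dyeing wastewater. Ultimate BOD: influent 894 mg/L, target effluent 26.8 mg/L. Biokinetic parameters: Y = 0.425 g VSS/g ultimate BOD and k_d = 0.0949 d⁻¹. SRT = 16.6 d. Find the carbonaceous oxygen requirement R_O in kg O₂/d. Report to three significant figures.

The observed yield is Y_obs = Y/(1 + k_d·θ_c) = 0.425 / (1 + 0.0949 × 16.6) = 0.425 / 2.575 = 0.1650 g VSS per g ultimate BOD removed.
Substrate removed = Q·(S₀ − S) = 2660 m³/d × (894 − 26.8) g/m³ = 2.31×10^6 g/d = 2307 kg/d.
Net sludge production P_X = 0.1650 × 2307 = 380.7 kg VSS/d.
R_O = Q·ΔS − 1.42 P_X = 2307 − 540.6 = 1766 kg O₂/d.

R_O ≈ 1770 kg O₂/d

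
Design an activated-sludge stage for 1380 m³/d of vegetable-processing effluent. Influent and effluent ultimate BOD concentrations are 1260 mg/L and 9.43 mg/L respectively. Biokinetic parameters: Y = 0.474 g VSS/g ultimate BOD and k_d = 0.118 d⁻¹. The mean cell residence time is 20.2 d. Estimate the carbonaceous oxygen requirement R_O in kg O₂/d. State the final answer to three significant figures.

R_O ≈ 1380 kg O₂/d

Correct the yield for decay: Y_obs = Y/(1 + k_d θ_c) = 0.474 / (1 + 0.118 × 20.2) = 0.474 / 3.384 = 0.1401.
Substrate removed = Q·(S₀ − S) = 1380 m³/d × (1260 − 9.43) g/m³ = 1.73×10^6 g/d = 1726 kg/d.
P_X = Y_obs·Q·(S₀ − S) = 0.1401 × 1726 = 241.8 kg VSS/d.
Carbonaceous O₂ demand = substrate oxidised − cell-mass equivalent = 1726 − 1.42 × 241.8 = 1382 kg O₂/d.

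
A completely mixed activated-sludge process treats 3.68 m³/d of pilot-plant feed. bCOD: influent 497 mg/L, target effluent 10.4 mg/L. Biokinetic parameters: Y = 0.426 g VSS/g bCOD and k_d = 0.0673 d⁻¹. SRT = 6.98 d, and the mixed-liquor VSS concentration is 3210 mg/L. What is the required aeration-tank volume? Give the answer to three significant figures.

V ≈ 1.13 m³

Steady-state biomass mass balance: V·X·(1 + k_d·θ_c) = Y·Q·(S₀ − S)·θ_c, so V = 0.426 × 3.68 × (497 − 10.4) × 6.98 / [3210 × (1 + 0.0673 × 6.98)] = 5.32×10^3 / 4718 = 1.129 m³.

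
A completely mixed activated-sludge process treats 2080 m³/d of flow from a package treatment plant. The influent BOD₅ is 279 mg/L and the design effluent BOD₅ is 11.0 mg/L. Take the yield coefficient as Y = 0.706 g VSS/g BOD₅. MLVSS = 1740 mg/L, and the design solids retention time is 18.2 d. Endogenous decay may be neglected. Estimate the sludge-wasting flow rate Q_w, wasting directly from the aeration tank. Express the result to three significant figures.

With k_d = 0 the design equation reduces to V = Y Q (S₀−S) θ_c / X = 0.706 × 2080 × (279 − 11.0) × 18.2 / 1740 = 4116 m³.
With mixed-liquor wasting, θ_c = V/Q_w, so Q_w = V/θ_c = 4116/18.2 = 226.2 m³/d.

Q_w ≈ 226 m³/d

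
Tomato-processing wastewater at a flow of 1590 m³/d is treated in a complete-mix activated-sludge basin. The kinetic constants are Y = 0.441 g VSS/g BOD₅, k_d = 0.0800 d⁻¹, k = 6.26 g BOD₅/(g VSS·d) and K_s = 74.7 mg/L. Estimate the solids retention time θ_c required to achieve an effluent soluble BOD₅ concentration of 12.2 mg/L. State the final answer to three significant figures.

θ_c ≈ 3.25 d

From 1/θ_c = Y·k·S/(K_s + S) − k_d: Y·k·S/(K_s+S) = 0.441 × 6.26 × 12.2 / (74.7 + 12.2) = 0.3876 d⁻¹.
1/θ_c = 0.3876 − 0.0800 = 0.3076 d⁻¹, so θ_c = 3.251 d.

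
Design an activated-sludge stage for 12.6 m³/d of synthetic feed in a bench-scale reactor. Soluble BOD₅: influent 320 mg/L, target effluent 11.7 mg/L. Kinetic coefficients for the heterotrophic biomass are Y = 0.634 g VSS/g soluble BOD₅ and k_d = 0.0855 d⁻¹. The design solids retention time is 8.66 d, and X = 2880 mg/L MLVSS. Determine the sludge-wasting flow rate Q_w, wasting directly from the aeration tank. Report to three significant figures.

From the SRT design equation V = Y Q (S₀−S) θ_c / [X (1 + k_d θ_c)] = 0.634 × 12.6 × (320 − 11.7) × 8.66 / [2880 × (1 + 0.0855 × 8.66)] = 2.13×10^4 / 5012 = 4.255 m³.
Wasting from the aeration tank: Q_w = V / θ_c = 4.255 / 8.66 = 0.4913 m³/d.

Q_w ≈ 0.491 m³/d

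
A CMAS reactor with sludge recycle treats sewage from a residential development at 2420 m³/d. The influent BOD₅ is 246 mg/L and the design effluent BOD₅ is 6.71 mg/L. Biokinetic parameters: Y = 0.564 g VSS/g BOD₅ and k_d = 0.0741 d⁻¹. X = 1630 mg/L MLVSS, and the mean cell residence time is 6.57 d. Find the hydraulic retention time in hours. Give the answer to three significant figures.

τ ≈ 8.78 h

From the SRT design equation V = Y Q (S₀−S) θ_c / [X (1 + k_d θ_c)] = 0.564 × 2420 × (246 − 6.71) × 6.57 / [1630 × (1 + 0.0741 × 6.57)] = 2.15×10^6 / 2424 = 885.4 m³.
τ = V/Q = 885.4/2420 = 0.3659 d, or 8.781 h.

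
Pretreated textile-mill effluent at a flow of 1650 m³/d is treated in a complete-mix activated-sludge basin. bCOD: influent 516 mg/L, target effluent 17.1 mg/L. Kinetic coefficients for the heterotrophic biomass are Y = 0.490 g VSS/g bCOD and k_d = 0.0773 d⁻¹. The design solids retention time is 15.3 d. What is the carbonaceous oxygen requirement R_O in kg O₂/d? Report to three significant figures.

Correct the yield for decay: Y_obs = Y/(1 + k_d θ_c) = 0.490 / (1 + 0.0773 × 15.3) = 0.490 / 2.183 = 0.2245.
ΔS = 516 − 17.1 = 498.9 mg/L, so the substrate removal rate is 1650 × 498.9/1000 = 823.2 kg bCOD/d.
P_X = Y_obs·Q·(S₀ − S) = 0.2245 × 823.2 = 184.8 kg VSS/d.
R_O = Q·ΔS − 1.42 P_X = 823.2 − 262.4 = 560.8 kg O₂/d.

R_O ≈ 561 kg O₂/d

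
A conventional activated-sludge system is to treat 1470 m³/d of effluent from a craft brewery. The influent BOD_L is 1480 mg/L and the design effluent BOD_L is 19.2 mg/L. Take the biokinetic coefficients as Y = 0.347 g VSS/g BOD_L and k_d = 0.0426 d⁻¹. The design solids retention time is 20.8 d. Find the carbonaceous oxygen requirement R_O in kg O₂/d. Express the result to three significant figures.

The observed yield is Y_obs = Y/(1 + k_d·θ_c) = 0.347 / (1 + 0.0426 × 20.8) = 0.347 / 1.886 = 0.1840 g VSS per g BOD_L removed.
ΔS = 1480 − 19.2 = 1461 mg/L, so the substrate removal rate is 1470 × 1461/1000 = 2147 kg BOD_L/d.
Biomass synthesised: P_X = Y_obs × 2147 = 395.1 kg VSS/d.
R_O = Q·(S₀ − S) − 1.42·P_X = 2147 − 1.42 × 395.1 = 1586 kg O₂/d.

R_O ≈ 1590 kg O₂/d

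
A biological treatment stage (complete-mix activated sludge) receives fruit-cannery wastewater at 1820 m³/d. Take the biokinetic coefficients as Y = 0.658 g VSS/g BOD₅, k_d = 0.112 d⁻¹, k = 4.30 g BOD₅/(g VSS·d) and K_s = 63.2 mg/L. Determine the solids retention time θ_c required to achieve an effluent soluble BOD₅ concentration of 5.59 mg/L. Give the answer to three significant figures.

θ_c ≈ 8.48 d

Specific growth rate at S = 5.59 mg/L: μ = YkS/(K_s+S) = 0.658·4.30·5.59/(63.2+5.59) = 0.2299 d⁻¹.
θ_c = 1/(μ − k_d) = 1/(0.2299 − 0.112) = 1/0.1179 = 8.480 d.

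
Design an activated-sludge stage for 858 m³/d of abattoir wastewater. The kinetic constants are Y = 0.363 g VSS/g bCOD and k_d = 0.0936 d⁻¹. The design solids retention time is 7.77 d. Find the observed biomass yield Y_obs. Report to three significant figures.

Observed yield with endogenous decay: Y_obs = Y / (1 + k_d·θ_c) = 0.363 / (1 + 0.0936 × 7.77) = 0.363 / 1.727 = 0.2102 g VSS/g bCOD.

Y_obs ≈ 0.210 g VSS/g bCOD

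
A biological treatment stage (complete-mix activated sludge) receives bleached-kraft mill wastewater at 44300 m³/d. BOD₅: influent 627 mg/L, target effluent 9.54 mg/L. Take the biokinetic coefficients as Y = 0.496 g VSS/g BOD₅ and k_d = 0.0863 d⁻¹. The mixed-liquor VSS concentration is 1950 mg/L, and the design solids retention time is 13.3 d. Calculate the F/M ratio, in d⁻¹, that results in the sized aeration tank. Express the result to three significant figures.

F/M ≈ 0.331 d⁻¹

Steady-state biomass mass balance: V·X·(1 + k_d·θ_c) = Y·Q·(S₀ − S)·θ_c, so V = 0.496 × 44300 × (627 − 9.54) × 13.3 / [1950 × (1 + 0.0863 × 13.3)] = 1.8×10^8 / 4188 = 43084 m³.
F/M = applied load / biomass = Q·S₀/(V·X) = 44300 × 627 / (43084 × 1950) = 0.3306 d⁻¹.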